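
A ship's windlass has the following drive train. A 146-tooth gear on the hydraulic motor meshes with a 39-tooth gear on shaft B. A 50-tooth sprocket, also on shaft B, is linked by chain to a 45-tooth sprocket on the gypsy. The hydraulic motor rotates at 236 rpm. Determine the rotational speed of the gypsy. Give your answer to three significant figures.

Gear mesh: ratio = 39/146 = 0.26712, so shaft B turns at 236 / 0.26712 = 883.49 rpm.
Chain: ratio = 45/50 = 0.9, so the gypsy turns at 883.49 / 0.9 = 981.65 rpm.

982 rpm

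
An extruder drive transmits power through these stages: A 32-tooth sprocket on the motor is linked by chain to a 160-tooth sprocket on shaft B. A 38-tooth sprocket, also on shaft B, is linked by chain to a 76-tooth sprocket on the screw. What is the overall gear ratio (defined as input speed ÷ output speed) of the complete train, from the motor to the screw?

Each stage contributes driven/driver: chain 160/32 = 5, chain 76/38 = 2.
Overall: 5 × 2 = 10.

10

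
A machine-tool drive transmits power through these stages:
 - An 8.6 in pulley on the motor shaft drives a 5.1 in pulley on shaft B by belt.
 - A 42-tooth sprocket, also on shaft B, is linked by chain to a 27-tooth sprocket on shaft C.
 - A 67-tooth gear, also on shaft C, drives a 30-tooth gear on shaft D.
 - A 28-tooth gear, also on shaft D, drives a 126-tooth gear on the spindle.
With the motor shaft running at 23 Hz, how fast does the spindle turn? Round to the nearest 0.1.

29.9 Hz

belt 5.1/8.6 = 0.59302 → 23/0.59302 = 38.784 Hz
chain 27/42 = 0.64286 → 38.784/0.64286 = 60.331 Hz
gear mesh 30/67 = 0.44776 → 60.331/0.44776 = 134.74 Hz
gear mesh 126/28 = 4.5 → 134.74/4.5 = 29.942 Hz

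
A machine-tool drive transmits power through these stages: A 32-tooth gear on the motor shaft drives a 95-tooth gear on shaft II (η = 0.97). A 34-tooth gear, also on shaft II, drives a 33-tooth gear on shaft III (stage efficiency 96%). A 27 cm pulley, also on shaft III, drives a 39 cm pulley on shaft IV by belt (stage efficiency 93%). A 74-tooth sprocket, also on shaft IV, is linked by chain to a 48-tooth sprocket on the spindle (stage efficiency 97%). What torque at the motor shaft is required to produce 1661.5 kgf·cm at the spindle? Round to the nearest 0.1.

732.6 kgf·cm

Overall ratio R = 2.9688 × 0.97059 × 1.4444 × 0.64865 = 2.6997; overall efficiency η = 0.97 × 0.96 × 0.93 × 0.97 = 0.8400.
Input torque = output torque / (R × η) = 1661.5 / (2.6997 × 0.8400) = 732.63 kgf·cm.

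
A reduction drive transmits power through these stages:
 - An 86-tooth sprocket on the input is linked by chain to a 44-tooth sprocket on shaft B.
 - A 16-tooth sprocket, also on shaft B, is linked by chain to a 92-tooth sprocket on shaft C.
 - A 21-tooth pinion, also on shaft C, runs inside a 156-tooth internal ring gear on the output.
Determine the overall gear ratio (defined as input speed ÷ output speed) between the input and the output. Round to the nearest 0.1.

Each stage contributes driven/driver: chain 44/86 = 0.51163, chain 92/16 = 5.75, internal gear 156/21 = 7.4286.
Overall: 0.51163 × 5.75 × 7.4286 = 21.854.

21.9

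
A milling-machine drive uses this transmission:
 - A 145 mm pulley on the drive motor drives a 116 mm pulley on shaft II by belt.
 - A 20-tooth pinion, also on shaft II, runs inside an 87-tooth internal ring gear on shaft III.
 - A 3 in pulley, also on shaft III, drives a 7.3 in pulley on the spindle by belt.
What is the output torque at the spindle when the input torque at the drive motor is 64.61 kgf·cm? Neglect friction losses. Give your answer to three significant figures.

Belt: ratio = 116/145 = 0.8; torque at shaft II = 64.61 × 0.8 = 51.688 kgf·cm.
Internal gear: ratio = 87/20 = 4.35; torque at shaft III = 51.688 × 4.35 = 224.84 kgf·cm.
Belt: ratio = 7.3/3 = 2.4333; torque at the spindle = 224.84 × 2.4333 = 547.12 kgf·cm.

547 kgf·cm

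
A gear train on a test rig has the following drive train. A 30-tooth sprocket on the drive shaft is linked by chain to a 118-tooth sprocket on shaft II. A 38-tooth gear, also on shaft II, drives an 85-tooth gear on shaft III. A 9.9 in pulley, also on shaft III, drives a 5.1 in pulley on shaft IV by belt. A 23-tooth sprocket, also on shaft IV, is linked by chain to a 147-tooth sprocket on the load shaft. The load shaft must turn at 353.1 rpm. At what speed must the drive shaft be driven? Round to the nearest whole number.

Overall ratio R = 3.9333 × 2.2368 × 0.51515 × 6.3913 = 28.968.
Required input speed = output speed × R = 353.1 × 28.968 = 10229 rpm.

10229 rpm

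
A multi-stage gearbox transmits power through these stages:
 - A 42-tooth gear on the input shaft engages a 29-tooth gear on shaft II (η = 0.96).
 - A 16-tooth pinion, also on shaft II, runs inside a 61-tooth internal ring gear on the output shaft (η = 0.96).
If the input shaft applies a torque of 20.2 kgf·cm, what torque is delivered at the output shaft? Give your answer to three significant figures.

49.0 kgf·cm

After the gear mesh (29/42): 20.2 × 0.69048 × 0.96 = 13.39 kgf·cm
After the internal gear (61/16): 13.39 × 3.8125 × 0.96 = 49.006 kgf·cm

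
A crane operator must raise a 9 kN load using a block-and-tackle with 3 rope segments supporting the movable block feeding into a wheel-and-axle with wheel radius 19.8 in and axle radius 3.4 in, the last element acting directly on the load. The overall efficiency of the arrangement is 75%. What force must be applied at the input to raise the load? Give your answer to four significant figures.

Block-and-tackle MA = number of supporting rope parts = 3.
Wheel-and-axle MA = R/r = 19.8/3.4 = 5.8235.
Combined ideal MA = 3 × 5.8235 = 17.471.
Actual MA = 17.471 × 0.75 = 13.103.
Effort = load / actual MA = 9 / 13.103 = 0.68687 kN.

0.6869 kN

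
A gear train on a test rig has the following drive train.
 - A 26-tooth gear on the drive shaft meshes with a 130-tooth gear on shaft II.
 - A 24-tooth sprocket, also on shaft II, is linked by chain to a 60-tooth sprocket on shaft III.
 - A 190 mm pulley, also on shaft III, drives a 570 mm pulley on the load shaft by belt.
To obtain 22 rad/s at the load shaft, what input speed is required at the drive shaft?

825 rad/s

Overall ratio R = 5 × 2.5 × 3 = 37.5.
Required input speed = output speed × R = 22 × 37.5 = 825 rad/s.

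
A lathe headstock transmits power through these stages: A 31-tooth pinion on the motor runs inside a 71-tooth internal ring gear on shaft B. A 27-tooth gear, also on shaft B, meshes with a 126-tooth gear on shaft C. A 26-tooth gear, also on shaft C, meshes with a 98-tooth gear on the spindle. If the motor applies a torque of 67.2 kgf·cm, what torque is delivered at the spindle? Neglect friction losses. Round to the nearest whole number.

2707 kgf·cm

After the internal gear (71/31): 67.2 × 2.2903 = 153.91 kgf·cm
After the gear mesh (126/27): 153.91 × 4.6667 = 718.25 kgf·cm
After the gear mesh (98/26): 718.25 × 3.7692 = 2707.2 kgf·cm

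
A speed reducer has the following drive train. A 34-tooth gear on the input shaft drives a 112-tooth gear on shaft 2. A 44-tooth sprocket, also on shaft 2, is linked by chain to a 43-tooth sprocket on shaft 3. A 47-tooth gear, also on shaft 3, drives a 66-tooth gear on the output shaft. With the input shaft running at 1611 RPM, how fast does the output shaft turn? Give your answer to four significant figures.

356.4 RPM

gear mesh 112/34 = 3.2941 → 1611/3.2941 = 489.05 RPM
chain 43/44 = 0.97727 → 489.05/0.97727 = 500.43 RPM
gear mesh 66/47 = 1.4043 → 500.43/1.4043 = 356.36 RPM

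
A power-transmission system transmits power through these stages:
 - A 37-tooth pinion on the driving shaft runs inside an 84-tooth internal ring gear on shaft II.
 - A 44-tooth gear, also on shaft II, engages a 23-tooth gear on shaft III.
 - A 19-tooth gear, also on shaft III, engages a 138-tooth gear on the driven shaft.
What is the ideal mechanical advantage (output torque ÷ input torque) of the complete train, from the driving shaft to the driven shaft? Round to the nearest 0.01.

8.62

Each stage contributes driven/driver: internal gear 84/37 = 2.2703, gear mesh 23/44 = 0.52273, gear mesh 138/19 = 7.2632.
Overall: 2.2703 × 0.52273 × 7.2632 = 8.6194.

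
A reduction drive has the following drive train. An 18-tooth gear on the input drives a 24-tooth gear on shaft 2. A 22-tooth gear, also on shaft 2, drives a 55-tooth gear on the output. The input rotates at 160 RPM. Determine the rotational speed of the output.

gear mesh 24/18 = 1.3333 → 160/1.3333 = 120 RPM
gear mesh 55/22 = 2.5 → 120/2.5 = 48 RPM

48 RPM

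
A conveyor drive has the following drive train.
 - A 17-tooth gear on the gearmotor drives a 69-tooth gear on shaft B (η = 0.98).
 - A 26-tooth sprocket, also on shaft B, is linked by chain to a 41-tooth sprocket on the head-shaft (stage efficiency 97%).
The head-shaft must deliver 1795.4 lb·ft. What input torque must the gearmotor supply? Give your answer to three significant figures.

295 lb·ft

Overall ratio R = 4.0588 × 1.5769 = 6.4005; overall efficiency η = 0.98 × 0.97 = 0.9506.
Input torque = output torque / (R × η) = 1795.4 / (6.4005 × 0.9506) = 295.09 lb·ft.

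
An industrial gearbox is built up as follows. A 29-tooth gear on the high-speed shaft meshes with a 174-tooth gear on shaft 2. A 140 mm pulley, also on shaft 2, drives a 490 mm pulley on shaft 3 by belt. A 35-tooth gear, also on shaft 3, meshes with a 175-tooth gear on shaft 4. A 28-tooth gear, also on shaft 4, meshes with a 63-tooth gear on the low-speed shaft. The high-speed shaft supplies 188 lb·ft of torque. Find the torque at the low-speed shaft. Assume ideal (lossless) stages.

44415 lb·ft

After the gear mesh (174/29): 188 × 6 = 1128 lb·ft
After the belt (490/140): 1128 × 3.5 = 3948 lb·ft
After the gear mesh (175/35): 3948 × 5 = 19740 lb·ft
After the gear mesh (63/28): 19740 × 2.25 = 44415 lb·ft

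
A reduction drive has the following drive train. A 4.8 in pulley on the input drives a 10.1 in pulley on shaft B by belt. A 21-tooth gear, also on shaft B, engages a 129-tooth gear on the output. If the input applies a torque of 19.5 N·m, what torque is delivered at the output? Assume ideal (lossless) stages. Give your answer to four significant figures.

252.0 N·m

After the belt (10.1/4.8): 19.5 × 2.1042 = 41.031 N·m
After the gear mesh (129/21): 41.031 × 6.1429 = 252.05 N·m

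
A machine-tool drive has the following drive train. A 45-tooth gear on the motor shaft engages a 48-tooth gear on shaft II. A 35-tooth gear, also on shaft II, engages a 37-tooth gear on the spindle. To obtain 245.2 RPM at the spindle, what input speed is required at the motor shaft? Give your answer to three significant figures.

Overall ratio R = 1.0667 × 1.0571 = 1.1276.
Required input speed = output speed × R = 245.2 × 1.1276 = 276.49 RPM.

276 RPM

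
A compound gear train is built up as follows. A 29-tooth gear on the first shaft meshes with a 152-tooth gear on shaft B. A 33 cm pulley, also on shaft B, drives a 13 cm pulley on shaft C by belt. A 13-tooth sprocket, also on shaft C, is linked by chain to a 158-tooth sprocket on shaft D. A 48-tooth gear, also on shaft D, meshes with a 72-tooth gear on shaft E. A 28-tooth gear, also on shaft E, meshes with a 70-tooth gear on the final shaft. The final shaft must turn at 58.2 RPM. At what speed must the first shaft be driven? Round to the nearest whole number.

5477 RPM

Overall ratio R = 5.2414 × 0.39394 × 12.154 × 1.5 × 2.5 = 94.107.
Required input speed = output speed × R = 58.2 × 94.107 = 5477 RPM.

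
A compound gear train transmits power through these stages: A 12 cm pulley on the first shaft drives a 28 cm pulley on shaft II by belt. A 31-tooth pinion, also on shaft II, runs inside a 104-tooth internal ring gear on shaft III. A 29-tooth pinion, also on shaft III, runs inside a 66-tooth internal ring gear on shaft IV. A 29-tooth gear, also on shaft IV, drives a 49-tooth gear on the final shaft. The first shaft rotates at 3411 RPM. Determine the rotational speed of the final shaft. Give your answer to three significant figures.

belt 28/12 = 2.3333 → 3411/2.3333 = 1461.9 RPM
internal gear 104/31 = 3.3548 → 1461.9/3.3548 = 435.75 RPM
internal gear 66/29 = 2.2759 → 435.75/2.2759 = 191.46 RPM
gear mesh 49/29 = 1.6897 → 191.46/1.6897 = 113.32 RPM

113 RPM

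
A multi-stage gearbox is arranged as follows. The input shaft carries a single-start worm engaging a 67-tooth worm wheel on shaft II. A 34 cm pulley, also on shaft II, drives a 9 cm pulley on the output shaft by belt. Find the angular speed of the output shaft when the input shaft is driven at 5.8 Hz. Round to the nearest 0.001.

0.327 Hz

the input shaft → shaft II (worm, 67/1): 5.8 ÷ 67 = 0.086567 Hz
shaft II → the output shaft (belt, 9/34): 0.086567 ÷ 0.26471 = 0.32703 Hz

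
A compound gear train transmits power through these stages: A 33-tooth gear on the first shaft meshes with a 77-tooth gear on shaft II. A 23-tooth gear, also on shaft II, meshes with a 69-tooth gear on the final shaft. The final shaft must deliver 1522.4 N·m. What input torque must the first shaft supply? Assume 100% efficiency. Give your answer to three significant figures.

217 N·m

Overall ratio R = 2.3333 × 3 = 7.
Input torque = output torque / R = 1522.4 / 7 = 217.49 N·m.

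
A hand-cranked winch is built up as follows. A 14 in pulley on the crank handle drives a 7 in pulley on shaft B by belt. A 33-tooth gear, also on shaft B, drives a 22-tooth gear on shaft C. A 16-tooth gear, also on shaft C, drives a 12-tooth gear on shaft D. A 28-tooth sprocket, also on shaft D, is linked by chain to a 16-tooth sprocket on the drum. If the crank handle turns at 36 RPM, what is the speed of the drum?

252 RPM

belt 7/14 = 0.5 → 36/0.5 = 72 RPM
gear mesh 22/33 = 0.66667 → 72/0.66667 = 108 RPM
gear mesh 12/16 = 0.75 → 108/0.75 = 144 RPM
chain 16/28 = 0.57143 → 144/0.57143 = 252 RPM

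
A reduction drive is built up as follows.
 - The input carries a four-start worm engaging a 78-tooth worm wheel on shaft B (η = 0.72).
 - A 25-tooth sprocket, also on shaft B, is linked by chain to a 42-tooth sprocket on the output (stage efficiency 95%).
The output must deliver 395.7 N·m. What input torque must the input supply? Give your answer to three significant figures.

Overall ratio R = 19.5 × 1.68 = 32.76; overall efficiency η = 0.72 × 0.95 = 0.6840.
Input torque = output torque / (R × η) = 395.7 / (32.76 × 0.6840) = 17.659 N·m.

17.7 N·m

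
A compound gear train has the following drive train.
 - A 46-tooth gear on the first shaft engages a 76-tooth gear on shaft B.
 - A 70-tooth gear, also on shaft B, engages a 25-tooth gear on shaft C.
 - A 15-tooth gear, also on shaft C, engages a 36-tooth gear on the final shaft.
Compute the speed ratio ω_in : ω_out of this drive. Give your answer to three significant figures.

Each stage contributes driven/driver: gear mesh 76/46 = 1.6522, gear mesh 25/70 = 0.35714, gear mesh 36/15 = 2.4.
Overall: 1.6522 × 0.35714 × 2.4 = 1.4161.

1.42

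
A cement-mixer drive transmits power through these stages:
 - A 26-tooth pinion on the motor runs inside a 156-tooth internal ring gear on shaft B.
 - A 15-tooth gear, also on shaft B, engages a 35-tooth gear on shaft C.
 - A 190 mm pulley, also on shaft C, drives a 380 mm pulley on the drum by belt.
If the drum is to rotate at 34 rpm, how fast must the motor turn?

Overall ratio R = 6 × 2.3333 × 2 = 28.
Required input speed = output speed × R = 34 × 28 = 952 rpm.

952 rpm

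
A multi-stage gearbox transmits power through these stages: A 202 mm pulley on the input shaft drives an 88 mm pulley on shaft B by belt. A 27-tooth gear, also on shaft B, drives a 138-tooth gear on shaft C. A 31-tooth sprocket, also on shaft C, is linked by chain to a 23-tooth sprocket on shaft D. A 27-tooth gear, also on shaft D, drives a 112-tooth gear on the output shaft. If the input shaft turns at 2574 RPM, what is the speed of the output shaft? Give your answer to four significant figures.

belt 88/202 = 0.43564 → 2574/0.43564 = 5908.5 RPM
gear mesh 138/27 = 5.1111 → 5908.5/5.1111 = 1156 RPM
chain 23/31 = 0.74194 → 1156/0.74194 = 1558.1 RPM
gear mesh 112/27 = 4.1481 → 1558.1/4.1481 = 375.61 RPM

375.6 RPM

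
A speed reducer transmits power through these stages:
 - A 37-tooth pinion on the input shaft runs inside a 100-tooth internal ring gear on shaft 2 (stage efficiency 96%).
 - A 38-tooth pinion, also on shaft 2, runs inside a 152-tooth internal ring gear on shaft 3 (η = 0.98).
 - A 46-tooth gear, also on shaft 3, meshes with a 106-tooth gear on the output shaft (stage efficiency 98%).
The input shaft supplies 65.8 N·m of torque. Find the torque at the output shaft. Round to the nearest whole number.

After the internal gear (100/37): 65.8 × 2.7027 × 0.96 = 170.72 N·m
After the internal gear (152/38): 170.72 × 4 × 0.98 = 669.24 N·m
After the gear mesh (106/46): 669.24 × 2.3043 × 0.98 = 1511.3 N·m

1511 N·m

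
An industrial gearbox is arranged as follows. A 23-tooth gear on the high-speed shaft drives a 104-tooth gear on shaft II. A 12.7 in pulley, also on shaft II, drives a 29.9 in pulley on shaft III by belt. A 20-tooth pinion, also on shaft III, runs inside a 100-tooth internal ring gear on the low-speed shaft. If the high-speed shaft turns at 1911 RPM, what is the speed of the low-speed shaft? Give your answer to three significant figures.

Gear mesh: ratio = 104/23 = 4.5217, so shaft II turns at 1911 / 4.5217 = 422.63 RPM.
Belt: ratio = 29.9/12.7 = 2.3543, so shaft III turns at 422.63 / 2.3543 = 179.51 RPM.
Internal gear: ratio = 100/20 = 5, so the low-speed shaft turns at 179.51 / 5 = 35.902 RPM.

35.9 RPM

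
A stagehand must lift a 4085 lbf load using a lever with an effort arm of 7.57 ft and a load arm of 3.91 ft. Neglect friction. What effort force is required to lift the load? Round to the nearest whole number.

Lever MA = effort arm / load arm = 7.57/3.91 = 1.9361.
Effort = load / MA = 4085 / 1.9361 = 2110 lbf.

2110 lbf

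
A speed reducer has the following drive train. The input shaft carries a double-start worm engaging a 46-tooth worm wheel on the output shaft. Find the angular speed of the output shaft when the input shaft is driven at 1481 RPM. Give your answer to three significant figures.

the input shaft → the output shaft (worm, 46/2): 1481 ÷ 23 = 64.391 RPM

64.4 RPM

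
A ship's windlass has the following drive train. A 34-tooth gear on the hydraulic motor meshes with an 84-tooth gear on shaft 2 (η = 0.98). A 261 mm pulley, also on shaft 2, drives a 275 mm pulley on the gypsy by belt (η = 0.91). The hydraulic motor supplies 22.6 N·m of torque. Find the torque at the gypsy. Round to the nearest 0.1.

After the gear mesh (84/34): 22.6 × 2.4706 × 0.98 = 54.719 N·m
After the belt (275/261): 54.719 × 1.0536 × 0.91 = 52.465 N·m

52.5 N·m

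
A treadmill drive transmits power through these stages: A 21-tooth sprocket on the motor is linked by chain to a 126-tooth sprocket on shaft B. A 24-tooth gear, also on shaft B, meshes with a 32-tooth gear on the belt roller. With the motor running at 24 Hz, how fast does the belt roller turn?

3 Hz

chain 126/21 = 6 → 24/6 = 4 Hz
gear mesh 32/24 = 1.3333 → 4/1.3333 = 3 Hz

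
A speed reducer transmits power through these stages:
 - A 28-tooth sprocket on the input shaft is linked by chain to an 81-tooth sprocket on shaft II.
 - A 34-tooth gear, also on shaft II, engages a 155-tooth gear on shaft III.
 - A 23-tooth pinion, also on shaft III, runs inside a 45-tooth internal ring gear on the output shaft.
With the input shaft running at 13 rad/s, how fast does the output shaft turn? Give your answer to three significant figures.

0.504 rad/s

the input shaft → shaft II (chain, 81/28): 13 ÷ 2.8929 = 4.4938 rad/s
shaft II → shaft III (gear mesh, 155/34): 4.4938 ÷ 4.5588 = 0.98574 rad/s
shaft III → the output shaft (internal gear, 45/23): 0.98574 ÷ 1.9565 = 0.50382 rad/s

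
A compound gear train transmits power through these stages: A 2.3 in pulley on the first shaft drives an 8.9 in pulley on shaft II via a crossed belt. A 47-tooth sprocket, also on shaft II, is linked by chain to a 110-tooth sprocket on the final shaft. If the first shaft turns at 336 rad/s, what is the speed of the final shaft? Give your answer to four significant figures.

37.10 rad/s

the first shaft → shaft II (belt, 8.9/2.3): 336 ÷ 3.8696 = 86.831 rad/s
shaft II → the final shaft (chain, 110/47): 86.831 ÷ 2.3404 = 37.101 rad/s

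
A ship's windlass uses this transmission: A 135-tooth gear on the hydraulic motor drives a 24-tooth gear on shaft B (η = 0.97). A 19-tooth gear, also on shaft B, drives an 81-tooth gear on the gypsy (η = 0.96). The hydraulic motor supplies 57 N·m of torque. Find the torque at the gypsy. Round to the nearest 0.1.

gear mesh 24/135 = 0.17778 → τ = 57·0.17778·0.97 = 9.8293 N·m
gear mesh 81/19 = 4.2632 → τ = 9.8293·4.2632·0.96 = 40.228 N·m

40.2 N·m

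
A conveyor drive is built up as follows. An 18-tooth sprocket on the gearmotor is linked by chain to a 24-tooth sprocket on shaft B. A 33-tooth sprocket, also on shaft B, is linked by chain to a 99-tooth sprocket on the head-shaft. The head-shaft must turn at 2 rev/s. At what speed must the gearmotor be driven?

Overall ratio R = 1.3333 × 3 = 4.
Required input speed = output speed × R = 2 × 4 = 8 rev/s.

8 rev/s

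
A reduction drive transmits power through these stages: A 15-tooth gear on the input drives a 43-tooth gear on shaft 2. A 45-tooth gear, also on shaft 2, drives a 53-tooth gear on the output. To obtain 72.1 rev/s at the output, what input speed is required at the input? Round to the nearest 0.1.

Overall ratio R = 2.8667 × 1.1778 = 3.3763.
Required input speed = output speed × R = 72.1 × 3.3763 = 243.43 rev/s.

243.4 rev/s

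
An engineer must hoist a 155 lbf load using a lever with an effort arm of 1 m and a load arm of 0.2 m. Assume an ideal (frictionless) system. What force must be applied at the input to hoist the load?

Lever MA = effort arm / load arm = 1/0.2 = 5.
Effort = load / MA = 155 / 5 = 31 lbf.

31 lbf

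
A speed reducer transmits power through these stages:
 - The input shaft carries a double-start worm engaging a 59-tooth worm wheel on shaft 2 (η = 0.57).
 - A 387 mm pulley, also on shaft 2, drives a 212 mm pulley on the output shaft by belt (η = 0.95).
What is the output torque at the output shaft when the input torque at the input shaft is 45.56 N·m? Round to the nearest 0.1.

398.7 N·m

Worm: ratio = 59/2 = 29.5; torque at shaft 2 = 45.56 × 29.5 × 0.57 = 766.09 N·m.
Belt: ratio = 212/387 = 0.5478; torque at the output shaft = 766.09 × 0.5478 × 0.95 = 398.68 N·m.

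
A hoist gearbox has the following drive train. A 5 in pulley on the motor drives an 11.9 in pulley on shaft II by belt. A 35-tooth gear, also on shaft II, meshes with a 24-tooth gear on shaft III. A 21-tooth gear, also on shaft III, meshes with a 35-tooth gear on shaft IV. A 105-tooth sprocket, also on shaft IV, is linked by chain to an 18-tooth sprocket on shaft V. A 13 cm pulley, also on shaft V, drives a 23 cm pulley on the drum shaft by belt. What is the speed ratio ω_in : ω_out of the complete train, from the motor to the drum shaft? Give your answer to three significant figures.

Each stage contributes driven/driver: belt 11.9/5 = 2.38, gear mesh 24/35 = 0.68571, gear mesh 35/21 = 1.6667, chain 18/105 = 0.17143, belt 23/13 = 1.7692.
Overall: 2.38 × 0.68571 × 1.6667 × 0.17143 × 1.7692 = 0.82497.

0.825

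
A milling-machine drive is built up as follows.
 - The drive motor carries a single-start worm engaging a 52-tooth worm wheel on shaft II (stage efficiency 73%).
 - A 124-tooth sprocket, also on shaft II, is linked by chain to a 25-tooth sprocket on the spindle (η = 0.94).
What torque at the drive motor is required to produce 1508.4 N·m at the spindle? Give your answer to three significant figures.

210 N·m

Overall ratio R = 52 × 0.20161 = 10.484; overall efficiency η = 0.73 × 0.94 = 0.6862.
Input torque = output torque / (R × η) = 1508.4 / (10.484 × 0.6862) = 209.67 N·m.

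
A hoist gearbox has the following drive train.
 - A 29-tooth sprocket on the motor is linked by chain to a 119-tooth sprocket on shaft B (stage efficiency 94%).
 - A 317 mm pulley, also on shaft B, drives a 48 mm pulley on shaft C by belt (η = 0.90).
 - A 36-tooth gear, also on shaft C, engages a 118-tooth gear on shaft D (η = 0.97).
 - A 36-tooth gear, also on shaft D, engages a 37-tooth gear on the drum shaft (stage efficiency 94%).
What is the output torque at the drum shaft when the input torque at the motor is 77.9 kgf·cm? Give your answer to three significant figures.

126 kgf·cm

chain 119/29 = 4.1034 → τ = 77.9·4.1034·0.94 = 300.48 kgf·cm
belt 48/317 = 0.15142 → τ = 300.48·0.15142·0.90 = 40.949 kgf·cm
gear mesh 118/36 = 3.2778 → τ = 40.949·3.2778·0.97 = 130.19 kgf·cm
gear mesh 37/36 = 1.0278 → τ = 130.19·1.0278·0.94 = 125.78 kgf·cm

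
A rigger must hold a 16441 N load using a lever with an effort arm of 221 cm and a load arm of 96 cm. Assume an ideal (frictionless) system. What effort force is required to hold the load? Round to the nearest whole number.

7142 N

Lever MA = effort arm / load arm = 221/96 = 2.3021.
Effort = load / MA = 16441 / 2.3021 = 7141.8 N.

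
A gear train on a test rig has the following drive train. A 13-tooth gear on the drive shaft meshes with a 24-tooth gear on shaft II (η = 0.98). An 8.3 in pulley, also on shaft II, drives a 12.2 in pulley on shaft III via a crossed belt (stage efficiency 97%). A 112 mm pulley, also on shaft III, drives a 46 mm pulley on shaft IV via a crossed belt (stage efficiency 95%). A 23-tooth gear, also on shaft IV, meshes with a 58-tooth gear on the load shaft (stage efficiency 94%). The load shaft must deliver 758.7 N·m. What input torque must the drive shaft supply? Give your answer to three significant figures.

Overall ratio R = 1.8462 × 1.4699 × 0.41071 × 2.5217 = 2.8105; overall efficiency η = 0.98 × 0.97 × 0.95 × 0.94 = 0.8489.
Input torque = output torque / (R × η) = 758.7 / (2.8105 × 0.8489) = 318 N·m.

318 N·m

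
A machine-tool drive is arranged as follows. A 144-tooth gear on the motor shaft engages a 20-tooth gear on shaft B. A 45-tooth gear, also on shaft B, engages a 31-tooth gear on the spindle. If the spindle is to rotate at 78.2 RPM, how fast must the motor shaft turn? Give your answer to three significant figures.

7.48 RPM

Overall ratio R = 0.13889 × 0.68889 = 0.095679.
Required input speed = output speed × R = 78.2 × 0.095679 = 7.4821 RPM.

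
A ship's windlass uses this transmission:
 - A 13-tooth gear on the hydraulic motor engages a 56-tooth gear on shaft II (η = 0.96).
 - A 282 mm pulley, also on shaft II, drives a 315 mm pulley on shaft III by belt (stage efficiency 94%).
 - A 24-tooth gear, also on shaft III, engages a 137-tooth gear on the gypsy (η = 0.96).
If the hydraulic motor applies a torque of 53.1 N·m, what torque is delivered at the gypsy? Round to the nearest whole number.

1264 N·m

After the gear mesh (56/13): 53.1 × 4.3077 × 0.96 = 219.59 N·m
After the belt (315/282): 219.59 × 1.117 × 0.94 = 230.57 N·m
After the gear mesh (137/24): 230.57 × 5.7083 × 0.96 = 1263.5 N·m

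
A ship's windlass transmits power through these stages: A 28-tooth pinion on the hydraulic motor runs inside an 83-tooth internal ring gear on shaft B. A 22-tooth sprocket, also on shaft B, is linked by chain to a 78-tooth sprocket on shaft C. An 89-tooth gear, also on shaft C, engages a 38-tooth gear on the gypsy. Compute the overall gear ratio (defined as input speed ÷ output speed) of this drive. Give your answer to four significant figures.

4.487

Each stage contributes driven/driver: internal gear 83/28 = 2.9643, chain 78/22 = 3.5455, gear mesh 38/89 = 0.42697.
Overall: 2.9643 × 3.5455 × 0.42697 = 4.4873.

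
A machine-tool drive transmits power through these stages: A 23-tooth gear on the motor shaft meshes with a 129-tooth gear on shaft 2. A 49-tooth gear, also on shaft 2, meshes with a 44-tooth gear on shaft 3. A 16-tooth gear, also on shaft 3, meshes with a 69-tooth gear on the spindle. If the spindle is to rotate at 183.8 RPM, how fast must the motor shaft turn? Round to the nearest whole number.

Overall ratio R = 5.6087 × 0.89796 × 4.3125 = 21.719.
Required input speed = output speed × R = 183.8 × 21.719 = 3992 RPM.

3992 RPM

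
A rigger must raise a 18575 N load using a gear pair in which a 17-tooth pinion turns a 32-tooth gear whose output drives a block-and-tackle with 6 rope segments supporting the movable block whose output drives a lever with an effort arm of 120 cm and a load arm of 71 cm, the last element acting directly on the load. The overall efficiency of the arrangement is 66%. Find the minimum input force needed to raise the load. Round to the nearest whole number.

1474 N

Gear pair MA = 32/17 = 1.8824.
Block-and-tackle MA = number of supporting rope parts = 6.
Lever MA = effort arm / load arm = 120/71 = 1.6901.
Combined ideal MA = 1.8824 × 6 × 1.6901 = 19.089.
Actual MA = 19.089 × 0.66 = 12.599.
Effort = load / actual MA = 18575 / 12.599 = 1474.4 N.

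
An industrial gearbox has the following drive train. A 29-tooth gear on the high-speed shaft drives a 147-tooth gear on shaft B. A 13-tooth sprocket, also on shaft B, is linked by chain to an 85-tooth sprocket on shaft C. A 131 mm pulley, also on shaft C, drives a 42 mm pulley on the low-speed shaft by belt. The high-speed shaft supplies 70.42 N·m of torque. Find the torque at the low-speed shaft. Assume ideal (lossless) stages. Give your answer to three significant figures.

748 N·m

After the gear mesh (147/29): 70.42 × 5.069 = 356.96 N·m
After the chain (85/13): 356.96 × 6.5385 = 2333.9 N·m
After the belt (42/131): 2333.9 × 0.32061 = 748.29 N·m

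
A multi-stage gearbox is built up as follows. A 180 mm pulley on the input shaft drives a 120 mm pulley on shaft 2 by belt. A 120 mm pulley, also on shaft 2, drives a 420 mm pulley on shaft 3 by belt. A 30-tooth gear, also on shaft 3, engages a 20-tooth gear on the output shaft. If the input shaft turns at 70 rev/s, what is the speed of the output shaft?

Belt: ratio = 120/180 = 0.66667, so shaft 2 turns at 70 / 0.66667 = 105 rev/s.
Belt: ratio = 420/120 = 3.5, so shaft 3 turns at 105 / 3.5 = 30 rev/s.
Gear mesh: ratio = 20/30 = 0.66667, so the output shaft turns at 30 / 0.66667 = 45 rev/s.

45 rev/s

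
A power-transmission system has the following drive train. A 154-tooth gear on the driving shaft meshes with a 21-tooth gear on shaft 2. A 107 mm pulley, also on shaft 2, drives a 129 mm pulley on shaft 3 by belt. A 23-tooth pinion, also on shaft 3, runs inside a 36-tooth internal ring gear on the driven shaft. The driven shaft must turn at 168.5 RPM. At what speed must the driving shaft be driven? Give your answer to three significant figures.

43.4 RPM

Overall ratio R = 0.13636 × 1.2056 × 1.5652 = 0.25732.
Required input speed = output speed × R = 168.5 × 0.25732 = 43.359 RPM.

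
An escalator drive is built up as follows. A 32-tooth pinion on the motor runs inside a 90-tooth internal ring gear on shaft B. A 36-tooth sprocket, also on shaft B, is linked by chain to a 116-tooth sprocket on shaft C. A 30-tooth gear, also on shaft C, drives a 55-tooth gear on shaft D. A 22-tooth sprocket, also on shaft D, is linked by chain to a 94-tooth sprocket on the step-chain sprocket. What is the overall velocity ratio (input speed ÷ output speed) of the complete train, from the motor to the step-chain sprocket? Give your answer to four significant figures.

70.99

Each stage contributes driven/driver: internal gear 90/32 = 2.8125, chain 116/36 = 3.2222, gear mesh 55/30 = 1.8333, chain 94/22 = 4.2727.
Overall: 2.8125 × 3.2222 × 1.8333 × 4.2727 = 70.99.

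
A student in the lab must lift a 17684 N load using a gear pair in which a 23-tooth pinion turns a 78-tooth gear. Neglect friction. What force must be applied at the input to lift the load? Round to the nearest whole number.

Gear pair MA = 78/23 = 3.3913.
Effort = load / MA = 17684 / 3.3913 = 5214.5 N.

5215 N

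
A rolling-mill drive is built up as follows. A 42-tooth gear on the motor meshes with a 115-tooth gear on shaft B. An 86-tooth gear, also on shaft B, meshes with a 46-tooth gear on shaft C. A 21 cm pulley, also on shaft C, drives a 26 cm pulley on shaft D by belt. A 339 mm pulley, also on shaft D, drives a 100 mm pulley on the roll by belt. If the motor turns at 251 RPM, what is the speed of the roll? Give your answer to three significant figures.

469 RPM

Gear mesh: ratio = 115/42 = 2.7381, so shaft B turns at 251 / 2.7381 = 91.67 RPM.
Gear mesh: ratio = 46/86 = 0.53488, so shaft C turns at 91.67 / 0.53488 = 171.38 RPM.
Belt: ratio = 26/21 = 1.2381, so shaft D turns at 171.38 / 1.2381 = 138.42 RPM.
Belt: ratio = 100/339 = 0.29499, so the roll turns at 138.42 / 0.29499 = 469.26 RPM.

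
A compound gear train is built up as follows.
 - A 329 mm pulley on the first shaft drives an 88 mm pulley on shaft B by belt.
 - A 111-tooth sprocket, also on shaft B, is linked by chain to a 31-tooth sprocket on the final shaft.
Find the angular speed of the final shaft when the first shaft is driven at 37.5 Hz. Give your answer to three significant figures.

502 Hz

belt 88/329 = 0.26748 → 37.5/0.26748 = 140.2 Hz
chain 31/111 = 0.27928 → 140.2/0.27928 = 502 Hz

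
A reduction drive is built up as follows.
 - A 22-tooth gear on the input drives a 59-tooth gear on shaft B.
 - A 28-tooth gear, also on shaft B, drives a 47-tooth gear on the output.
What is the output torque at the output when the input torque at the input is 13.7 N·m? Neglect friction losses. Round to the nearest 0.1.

gear mesh 59/22 = 2.6818 → τ = 13.7·2.6818 = 36.741 N·m
gear mesh 47/28 = 1.6786 → τ = 36.741·1.6786 = 61.672 N·m

61.7 N·m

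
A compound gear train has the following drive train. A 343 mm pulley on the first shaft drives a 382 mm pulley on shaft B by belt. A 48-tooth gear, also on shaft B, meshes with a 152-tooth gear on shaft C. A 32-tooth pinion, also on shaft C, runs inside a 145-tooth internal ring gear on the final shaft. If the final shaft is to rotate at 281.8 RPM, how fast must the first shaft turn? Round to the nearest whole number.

Overall ratio R = 1.1137 × 3.1667 × 4.5312 = 15.98.
Required input speed = output speed × R = 281.8 × 15.98 = 4503.3 RPM.

4503 RPM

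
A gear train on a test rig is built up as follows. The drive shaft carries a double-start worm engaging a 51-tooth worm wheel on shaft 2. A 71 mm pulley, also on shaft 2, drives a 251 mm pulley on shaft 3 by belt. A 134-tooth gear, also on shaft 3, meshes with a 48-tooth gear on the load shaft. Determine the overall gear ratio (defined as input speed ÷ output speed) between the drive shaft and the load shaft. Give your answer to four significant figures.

Each stage contributes driven/driver: worm 51/2 = 25.5, belt 251/71 = 3.5352, gear mesh 48/134 = 0.35821.
Overall: 25.5 × 3.5352 × 0.35821 = 32.292.

32.29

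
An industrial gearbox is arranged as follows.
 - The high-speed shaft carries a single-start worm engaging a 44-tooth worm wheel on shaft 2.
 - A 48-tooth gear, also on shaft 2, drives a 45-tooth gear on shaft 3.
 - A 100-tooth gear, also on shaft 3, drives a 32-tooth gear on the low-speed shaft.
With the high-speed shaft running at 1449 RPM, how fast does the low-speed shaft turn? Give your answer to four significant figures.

worm 44/1 = 44 → 1449/44 = 32.932 RPM
gear mesh 45/48 = 0.9375 → 32.932/0.9375 = 35.127 RPM
gear mesh 32/100 = 0.32 → 35.127/0.32 = 109.77 RPM

109.8 RPM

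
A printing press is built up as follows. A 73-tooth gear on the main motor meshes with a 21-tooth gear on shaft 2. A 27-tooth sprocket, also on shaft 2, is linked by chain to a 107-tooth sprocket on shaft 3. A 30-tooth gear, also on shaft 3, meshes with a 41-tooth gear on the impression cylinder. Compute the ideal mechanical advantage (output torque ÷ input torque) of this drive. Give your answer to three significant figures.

Each stage contributes driven/driver: gear mesh 21/73 = 0.28767, chain 107/27 = 3.963, gear mesh 41/30 = 1.3667.
Overall: 0.28767 × 3.963 × 1.3667 = 1.558.

1.56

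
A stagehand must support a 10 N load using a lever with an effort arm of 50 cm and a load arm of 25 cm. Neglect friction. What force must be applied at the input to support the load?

5 N

Lever MA = effort arm / load arm = 50/25 = 2.
Effort = load / MA = 10 / 2 = 5 N.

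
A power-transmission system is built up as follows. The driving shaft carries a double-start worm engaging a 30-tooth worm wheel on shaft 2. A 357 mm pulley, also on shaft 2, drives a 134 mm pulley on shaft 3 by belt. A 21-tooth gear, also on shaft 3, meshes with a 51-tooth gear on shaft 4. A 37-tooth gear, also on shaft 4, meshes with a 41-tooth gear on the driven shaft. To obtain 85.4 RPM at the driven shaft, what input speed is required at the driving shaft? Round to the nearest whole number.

Overall ratio R = 15 × 0.37535 × 2.4286 × 1.1081 = 15.152.
Required input speed = output speed × R = 85.4 × 15.152 = 1294 RPM.

1294 RPM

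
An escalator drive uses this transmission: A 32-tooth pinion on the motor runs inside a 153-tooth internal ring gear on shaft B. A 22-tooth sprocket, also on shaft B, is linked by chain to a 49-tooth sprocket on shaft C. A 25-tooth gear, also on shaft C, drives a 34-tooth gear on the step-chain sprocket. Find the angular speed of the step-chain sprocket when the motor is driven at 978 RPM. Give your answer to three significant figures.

67.5 RPM

Internal gear: ratio = 153/32 = 4.7812, so shaft B turns at 978 / 4.7812 = 204.55 RPM.
Chain: ratio = 49/22 = 2.2273, so shaft C turns at 204.55 / 2.2273 = 91.838 RPM.
Gear mesh: ratio = 34/25 = 1.36, so the step-chain sprocket turns at 91.838 / 1.36 = 67.528 RPM.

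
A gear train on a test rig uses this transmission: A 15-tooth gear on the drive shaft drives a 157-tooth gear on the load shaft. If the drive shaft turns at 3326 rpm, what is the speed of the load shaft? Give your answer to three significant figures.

318 rpm

gear mesh 157/15 = 10.467 → 3326/10.467 = 317.77 rpm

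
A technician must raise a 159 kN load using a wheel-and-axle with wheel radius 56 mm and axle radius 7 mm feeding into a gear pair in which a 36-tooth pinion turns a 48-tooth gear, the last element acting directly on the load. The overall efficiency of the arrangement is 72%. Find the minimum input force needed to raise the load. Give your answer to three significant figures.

20.7 kN

Wheel-and-axle MA = R/r = 56/7 = 8.
Gear pair MA = 48/36 = 1.3333.
Combined ideal MA = 8 × 1.3333 = 10.667.
Actual MA = 10.667 × 0.72 = 7.68.
Effort = load / actual MA = 159 / 7.68 = 20.703 kN.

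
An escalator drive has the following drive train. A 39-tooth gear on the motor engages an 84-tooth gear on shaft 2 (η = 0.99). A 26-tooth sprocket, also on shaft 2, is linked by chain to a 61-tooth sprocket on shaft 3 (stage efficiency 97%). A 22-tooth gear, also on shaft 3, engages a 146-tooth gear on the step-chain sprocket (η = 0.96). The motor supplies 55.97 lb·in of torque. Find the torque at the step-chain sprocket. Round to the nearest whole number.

1730 lb·in

gear mesh 84/39 = 2.1538 → τ = 55.97·2.1538·0.99 = 119.35 lb·in
chain 61/26 = 2.3462 → τ = 119.35·2.3462·0.97 = 271.6 lb·in
gear mesh 146/22 = 6.6364 → τ = 271.6·6.6364·0.96 = 1730.4 lb·in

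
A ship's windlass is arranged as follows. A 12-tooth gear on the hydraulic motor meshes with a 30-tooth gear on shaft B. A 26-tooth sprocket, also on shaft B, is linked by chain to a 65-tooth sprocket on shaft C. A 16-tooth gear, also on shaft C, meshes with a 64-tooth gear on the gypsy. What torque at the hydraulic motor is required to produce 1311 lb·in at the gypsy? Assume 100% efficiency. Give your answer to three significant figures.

52.4 lb·in

Overall ratio R = 2.5 × 2.5 × 4 = 25.
Input torque = output torque / R = 1311 / 25 = 52.44 lb·in.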